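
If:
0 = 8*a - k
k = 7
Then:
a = 7/8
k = 7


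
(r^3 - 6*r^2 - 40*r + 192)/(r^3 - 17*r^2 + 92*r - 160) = (r + 6)/(r - 5)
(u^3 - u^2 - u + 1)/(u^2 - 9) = (u^3 - u^2 - u + 1)/(u^2 - 9)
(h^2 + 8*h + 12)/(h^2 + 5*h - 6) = (h + 2)/(h - 1)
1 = 1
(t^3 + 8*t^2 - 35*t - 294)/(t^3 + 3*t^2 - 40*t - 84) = (t + 7)/(t + 2)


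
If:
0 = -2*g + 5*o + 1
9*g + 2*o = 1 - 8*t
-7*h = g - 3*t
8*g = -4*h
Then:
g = -21/373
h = 42/373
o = -83/373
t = 91/373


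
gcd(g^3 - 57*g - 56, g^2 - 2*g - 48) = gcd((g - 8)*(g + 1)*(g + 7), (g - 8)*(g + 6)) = g - 8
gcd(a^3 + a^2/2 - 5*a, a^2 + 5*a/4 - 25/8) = a + 5/2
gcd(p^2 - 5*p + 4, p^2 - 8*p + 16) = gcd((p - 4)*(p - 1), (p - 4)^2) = p - 4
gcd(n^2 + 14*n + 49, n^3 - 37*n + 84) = n + 7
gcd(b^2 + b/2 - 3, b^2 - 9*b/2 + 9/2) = b - 3/2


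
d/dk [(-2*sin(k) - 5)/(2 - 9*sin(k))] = -49*cos(k)/(9*sin(k) - 2)^2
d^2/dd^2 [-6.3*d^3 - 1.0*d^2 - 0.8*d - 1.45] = -37.8*d - 2.0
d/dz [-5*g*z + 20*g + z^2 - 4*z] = -5*g + 2*z - 4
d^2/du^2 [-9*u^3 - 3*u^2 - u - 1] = -54*u - 6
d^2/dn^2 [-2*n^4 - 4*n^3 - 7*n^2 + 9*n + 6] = -24*n^2 - 24*n - 14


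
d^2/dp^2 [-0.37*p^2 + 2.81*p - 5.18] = -0.740000000000000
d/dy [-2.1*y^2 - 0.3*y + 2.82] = -4.2*y - 0.3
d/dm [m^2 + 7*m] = 2*m + 7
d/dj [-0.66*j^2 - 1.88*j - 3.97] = -1.32*j - 1.88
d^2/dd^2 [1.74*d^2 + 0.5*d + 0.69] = 3.48000000000000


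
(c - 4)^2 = c^2 - 8*c + 16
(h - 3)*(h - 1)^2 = h^3 - 5*h^2 + 7*h - 3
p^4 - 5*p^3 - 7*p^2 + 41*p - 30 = (p - 5)*(p - 2)*(p - 1)*(p + 3)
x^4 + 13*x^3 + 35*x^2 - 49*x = x*(x - 1)*(x + 7)^2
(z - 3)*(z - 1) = z^2 - 4*z + 3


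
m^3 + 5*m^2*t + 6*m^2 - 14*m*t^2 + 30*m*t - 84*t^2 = (m + 6)*(m - 2*t)*(m + 7*t)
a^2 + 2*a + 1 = (a + 1)^2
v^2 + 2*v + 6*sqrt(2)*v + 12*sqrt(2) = (v + 2)*(v + 6*sqrt(2))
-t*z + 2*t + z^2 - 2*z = (-t + z)*(z - 2)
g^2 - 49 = (g - 7)*(g + 7)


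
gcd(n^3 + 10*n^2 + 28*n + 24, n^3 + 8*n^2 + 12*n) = n^2 + 8*n + 12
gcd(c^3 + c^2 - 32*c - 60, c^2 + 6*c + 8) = c + 2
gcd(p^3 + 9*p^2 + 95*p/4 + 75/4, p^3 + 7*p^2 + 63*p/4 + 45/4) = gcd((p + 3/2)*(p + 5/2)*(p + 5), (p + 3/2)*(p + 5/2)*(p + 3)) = p^2 + 4*p + 15/4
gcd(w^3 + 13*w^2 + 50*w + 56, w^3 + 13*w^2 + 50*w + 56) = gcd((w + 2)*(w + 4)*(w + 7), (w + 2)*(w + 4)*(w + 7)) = w^3 + 13*w^2 + 50*w + 56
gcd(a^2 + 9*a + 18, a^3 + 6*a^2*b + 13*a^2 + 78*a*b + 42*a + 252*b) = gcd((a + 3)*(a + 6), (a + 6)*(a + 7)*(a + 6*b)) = a + 6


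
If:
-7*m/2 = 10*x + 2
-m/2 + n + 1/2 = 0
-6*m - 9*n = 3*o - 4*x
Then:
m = -20*x/7 - 4/7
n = -10*x/7 - 11/14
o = 34*x/3 + 7/2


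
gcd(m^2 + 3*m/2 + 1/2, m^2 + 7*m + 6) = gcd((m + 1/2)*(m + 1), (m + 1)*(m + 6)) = m + 1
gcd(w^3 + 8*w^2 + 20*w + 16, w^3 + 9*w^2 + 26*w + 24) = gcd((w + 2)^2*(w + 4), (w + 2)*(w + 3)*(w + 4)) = w^2 + 6*w + 8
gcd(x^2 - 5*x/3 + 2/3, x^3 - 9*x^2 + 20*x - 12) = x - 1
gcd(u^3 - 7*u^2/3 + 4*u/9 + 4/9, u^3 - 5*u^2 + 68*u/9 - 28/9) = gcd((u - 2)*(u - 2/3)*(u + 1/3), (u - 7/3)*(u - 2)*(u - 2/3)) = u^2 - 8*u/3 + 4/3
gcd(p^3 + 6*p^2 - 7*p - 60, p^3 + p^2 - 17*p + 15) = p^2 + 2*p - 15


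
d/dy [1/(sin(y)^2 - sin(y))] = (-2/tan(y) + cos(y)/sin(y)^2)/(sin(y) - 1)^2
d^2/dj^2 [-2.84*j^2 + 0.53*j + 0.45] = -5.68000000000000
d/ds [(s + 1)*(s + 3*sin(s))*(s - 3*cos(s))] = (s + 1)*(s + 3*sin(s))*(3*sin(s) + 1) + (s + 1)*(s - 3*cos(s))*(3*cos(s) + 1) + (s + 3*sin(s))*(s - 3*cos(s))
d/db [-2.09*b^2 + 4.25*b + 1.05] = 4.25 - 4.18*b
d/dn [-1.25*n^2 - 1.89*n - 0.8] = -2.5*n - 1.89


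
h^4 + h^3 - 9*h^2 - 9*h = h*(h - 3)*(h + 1)*(h + 3)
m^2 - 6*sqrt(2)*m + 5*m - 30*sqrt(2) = (m + 5)*(m - 6*sqrt(2))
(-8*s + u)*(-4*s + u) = 32*s^2 - 12*s*u + u^2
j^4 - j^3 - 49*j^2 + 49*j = j*(j - 7)*(j - 1)*(j + 7)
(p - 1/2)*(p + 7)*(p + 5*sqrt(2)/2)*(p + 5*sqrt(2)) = p^4 + 13*p^3/2 + 15*sqrt(2)*p^3/2 + 43*p^2/2 + 195*sqrt(2)*p^2/4 - 105*sqrt(2)*p/4 + 325*p/2 - 175/2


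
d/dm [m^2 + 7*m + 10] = 2*m + 7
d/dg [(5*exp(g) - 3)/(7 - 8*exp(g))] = 11*exp(g)/(8*exp(g) - 7)^2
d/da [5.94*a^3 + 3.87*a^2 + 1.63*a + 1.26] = 17.82*a^2 + 7.74*a + 1.63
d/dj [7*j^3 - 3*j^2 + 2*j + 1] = 21*j^2 - 6*j + 2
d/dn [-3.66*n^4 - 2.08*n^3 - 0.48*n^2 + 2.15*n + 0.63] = -14.64*n^3 - 6.24*n^2 - 0.96*n + 2.15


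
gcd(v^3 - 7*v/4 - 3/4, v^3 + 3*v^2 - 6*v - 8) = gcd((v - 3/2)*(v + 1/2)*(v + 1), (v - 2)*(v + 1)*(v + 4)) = v + 1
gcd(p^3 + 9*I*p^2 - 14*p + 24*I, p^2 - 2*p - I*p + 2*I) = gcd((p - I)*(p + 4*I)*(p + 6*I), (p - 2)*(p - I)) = p - I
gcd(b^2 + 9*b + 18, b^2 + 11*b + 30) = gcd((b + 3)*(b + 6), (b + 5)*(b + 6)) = b + 6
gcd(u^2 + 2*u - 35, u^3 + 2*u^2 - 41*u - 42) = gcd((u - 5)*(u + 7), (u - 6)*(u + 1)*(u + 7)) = u + 7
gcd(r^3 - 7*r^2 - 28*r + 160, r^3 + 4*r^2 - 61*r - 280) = r^2 - 3*r - 40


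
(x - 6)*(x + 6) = x^2 - 36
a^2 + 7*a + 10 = (a + 2)*(a + 5)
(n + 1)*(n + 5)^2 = n^3 + 11*n^2 + 35*n + 25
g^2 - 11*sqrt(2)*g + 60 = (g - 6*sqrt(2))*(g - 5*sqrt(2))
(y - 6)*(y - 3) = y^2 - 9*y + 18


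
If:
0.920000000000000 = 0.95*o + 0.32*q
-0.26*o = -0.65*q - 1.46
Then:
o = 1.52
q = -1.64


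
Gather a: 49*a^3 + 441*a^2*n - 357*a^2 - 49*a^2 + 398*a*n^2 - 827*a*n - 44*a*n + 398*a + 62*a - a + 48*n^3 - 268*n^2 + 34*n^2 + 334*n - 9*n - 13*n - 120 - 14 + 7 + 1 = 49*a^3 + a^2*(441*n - 406) + a*(398*n^2 - 871*n + 459) + 48*n^3 - 234*n^2 + 312*n - 126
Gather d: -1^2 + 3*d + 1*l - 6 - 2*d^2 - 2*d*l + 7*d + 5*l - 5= -2*d^2 + d*(10 - 2*l) + 6*l - 12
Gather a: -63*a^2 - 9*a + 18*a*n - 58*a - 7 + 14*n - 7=-63*a^2 + a*(18*n - 67) + 14*n - 14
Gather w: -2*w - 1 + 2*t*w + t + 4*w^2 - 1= t + 4*w^2 + w*(2*t - 2) - 2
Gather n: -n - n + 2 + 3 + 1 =6 - 2*n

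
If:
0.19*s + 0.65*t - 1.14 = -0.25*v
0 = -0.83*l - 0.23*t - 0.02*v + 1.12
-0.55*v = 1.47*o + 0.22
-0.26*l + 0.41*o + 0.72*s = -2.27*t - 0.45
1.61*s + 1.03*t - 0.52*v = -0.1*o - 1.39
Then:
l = 1.23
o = -1.64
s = 0.46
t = 0.09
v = 3.97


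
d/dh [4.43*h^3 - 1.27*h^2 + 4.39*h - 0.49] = 13.29*h^2 - 2.54*h + 4.39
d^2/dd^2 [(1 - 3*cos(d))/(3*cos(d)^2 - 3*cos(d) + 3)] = (-27*sin(d)^4*cos(d) + sin(d)^4 + 10*sin(d)^2 + 13*cos(d)/4 - 3*cos(3*d)/4 + 3*cos(5*d)/2 - 5)/(3*(sin(d)^2 + cos(d) - 2)^3)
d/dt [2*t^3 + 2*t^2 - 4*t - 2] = 6*t^2 + 4*t - 4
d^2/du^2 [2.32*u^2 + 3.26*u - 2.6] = 4.64000000000000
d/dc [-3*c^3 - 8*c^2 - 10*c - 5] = -9*c^2 - 16*c - 10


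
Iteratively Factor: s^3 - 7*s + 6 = (s + 3)*(s^2 - 3*s + 2) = (s - 1)*(s + 3)*(s - 2)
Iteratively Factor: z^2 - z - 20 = (z + 4)*(z - 5)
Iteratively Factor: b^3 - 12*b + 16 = (b + 4)*(b^2 - 4*b + 4) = (b - 2)*(b + 4)*(b - 2)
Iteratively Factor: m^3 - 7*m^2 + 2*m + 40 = (m - 4)*(m^2 - 3*m - 10) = (m - 5)*(m - 4)*(m + 2)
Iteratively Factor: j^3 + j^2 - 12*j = (j - 3)*(j^2 + 4*j) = (j - 3)*(j + 4)*(j)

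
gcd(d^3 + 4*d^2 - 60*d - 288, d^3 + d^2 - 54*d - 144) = d^2 - 2*d - 48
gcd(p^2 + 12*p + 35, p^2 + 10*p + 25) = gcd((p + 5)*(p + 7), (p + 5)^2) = p + 5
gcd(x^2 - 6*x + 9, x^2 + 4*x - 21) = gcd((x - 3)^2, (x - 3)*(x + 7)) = x - 3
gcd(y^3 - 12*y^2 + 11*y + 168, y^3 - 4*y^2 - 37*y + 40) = y - 8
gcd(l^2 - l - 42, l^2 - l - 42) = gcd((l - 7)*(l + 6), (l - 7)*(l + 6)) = l^2 - l - 42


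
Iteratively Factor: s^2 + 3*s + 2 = (s + 1)*(s + 2)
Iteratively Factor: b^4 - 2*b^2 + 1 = (b - 1)*(b^3 + b^2 - b - 1) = (b - 1)*(b + 1)*(b^2 - 1) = (b - 1)^2*(b + 1)*(b + 1)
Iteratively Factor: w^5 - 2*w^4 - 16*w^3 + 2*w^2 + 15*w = (w + 3)*(w^4 - 5*w^3 - w^2 + 5*w) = (w - 5)*(w + 3)*(w^3 - w) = (w - 5)*(w + 1)*(w + 3)*(w^2 - w) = (w - 5)*(w - 1)*(w + 1)*(w + 3)*(w)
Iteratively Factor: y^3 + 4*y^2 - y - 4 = (y - 1)*(y^2 + 5*y + 4) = (y - 1)*(y + 1)*(y + 4)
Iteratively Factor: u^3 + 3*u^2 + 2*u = (u)*(u^2 + 3*u + 2) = u*(u + 1)*(u + 2)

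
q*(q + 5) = q^2 + 5*q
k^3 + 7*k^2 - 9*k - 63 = (k - 3)*(k + 3)*(k + 7)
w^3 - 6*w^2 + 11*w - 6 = (w - 3)*(w - 2)*(w - 1)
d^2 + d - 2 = (d - 1)*(d + 2)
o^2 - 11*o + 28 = (o - 7)*(o - 4)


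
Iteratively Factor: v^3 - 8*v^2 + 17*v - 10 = (v - 1)*(v^2 - 7*v + 10) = (v - 2)*(v - 1)*(v - 5)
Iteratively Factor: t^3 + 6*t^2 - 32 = (t + 4)*(t^2 + 2*t - 8) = (t - 2)*(t + 4)*(t + 4)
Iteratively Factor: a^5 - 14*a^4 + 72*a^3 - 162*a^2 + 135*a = (a - 3)*(a^4 - 11*a^3 + 39*a^2 - 45*a) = (a - 3)^2*(a^3 - 8*a^2 + 15*a) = (a - 5)*(a - 3)^2*(a^2 - 3*a) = (a - 5)*(a - 3)^3*(a)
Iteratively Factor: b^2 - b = (b - 1)*(b)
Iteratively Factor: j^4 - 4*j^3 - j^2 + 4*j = (j - 1)*(j^3 - 3*j^2 - 4*j) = (j - 1)*(j + 1)*(j^2 - 4*j) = (j - 4)*(j - 1)*(j + 1)*(j)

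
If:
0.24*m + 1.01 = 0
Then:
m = -4.21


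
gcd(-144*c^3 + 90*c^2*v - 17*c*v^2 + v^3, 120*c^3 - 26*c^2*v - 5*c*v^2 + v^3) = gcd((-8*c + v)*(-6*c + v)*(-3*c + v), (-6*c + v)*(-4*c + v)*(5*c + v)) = -6*c + v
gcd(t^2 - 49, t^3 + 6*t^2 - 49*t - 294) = t^2 - 49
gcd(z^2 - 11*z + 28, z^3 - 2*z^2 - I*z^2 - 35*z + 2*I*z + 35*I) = z - 7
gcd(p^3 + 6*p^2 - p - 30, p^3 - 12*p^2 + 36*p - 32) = p - 2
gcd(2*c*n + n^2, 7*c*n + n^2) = n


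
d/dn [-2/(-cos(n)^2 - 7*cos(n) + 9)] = 2*(2*cos(n) + 7)*sin(n)/(cos(n)^2 + 7*cos(n) - 9)^2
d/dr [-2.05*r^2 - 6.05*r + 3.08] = -4.1*r - 6.05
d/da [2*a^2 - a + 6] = 4*a - 1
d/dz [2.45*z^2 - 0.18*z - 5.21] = 4.9*z - 0.18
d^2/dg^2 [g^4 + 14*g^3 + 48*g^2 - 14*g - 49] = 12*g^2 + 84*g + 96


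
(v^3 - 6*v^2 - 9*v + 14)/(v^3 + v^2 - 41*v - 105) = (v^2 + v - 2)/(v^2 + 8*v + 15)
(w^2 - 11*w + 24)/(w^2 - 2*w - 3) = (w - 8)/(w + 1)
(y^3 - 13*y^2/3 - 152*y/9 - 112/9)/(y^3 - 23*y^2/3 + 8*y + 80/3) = (3*y^2 - 17*y - 28)/(3*(y^2 - 9*y + 20))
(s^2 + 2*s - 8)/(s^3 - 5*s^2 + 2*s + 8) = (s + 4)/(s^2 - 3*s - 4)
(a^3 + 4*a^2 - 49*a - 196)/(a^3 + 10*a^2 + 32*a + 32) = (a^2 - 49)/(a^2 + 6*a + 8)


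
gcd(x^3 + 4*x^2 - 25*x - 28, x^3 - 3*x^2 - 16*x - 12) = x + 1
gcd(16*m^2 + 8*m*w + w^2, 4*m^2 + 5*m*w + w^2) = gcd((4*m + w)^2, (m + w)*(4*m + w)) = 4*m + w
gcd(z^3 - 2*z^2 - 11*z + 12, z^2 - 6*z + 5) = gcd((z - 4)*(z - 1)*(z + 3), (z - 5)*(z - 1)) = z - 1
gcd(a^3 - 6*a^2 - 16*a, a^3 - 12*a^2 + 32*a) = a^2 - 8*a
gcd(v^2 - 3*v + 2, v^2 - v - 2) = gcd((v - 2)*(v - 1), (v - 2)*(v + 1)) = v - 2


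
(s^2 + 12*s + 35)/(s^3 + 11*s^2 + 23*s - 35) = 1/(s - 1)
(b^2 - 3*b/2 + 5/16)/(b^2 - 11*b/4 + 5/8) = (4*b - 5)/(2*(2*b - 5))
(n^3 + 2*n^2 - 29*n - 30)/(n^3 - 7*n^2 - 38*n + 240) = (n + 1)/(n - 8)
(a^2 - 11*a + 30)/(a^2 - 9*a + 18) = (a - 5)/(a - 3)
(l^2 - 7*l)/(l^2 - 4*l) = (l - 7)/(l - 4)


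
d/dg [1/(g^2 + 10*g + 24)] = 2*(-g - 5)/(g^2 + 10*g + 24)^2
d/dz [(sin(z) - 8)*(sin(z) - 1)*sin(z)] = (3*sin(z)^2 - 18*sin(z) + 8)*cos(z)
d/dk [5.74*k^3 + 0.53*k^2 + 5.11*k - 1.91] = 17.22*k^2 + 1.06*k + 5.11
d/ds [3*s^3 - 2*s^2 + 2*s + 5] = 9*s^2 - 4*s + 2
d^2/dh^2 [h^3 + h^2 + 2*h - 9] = 6*h + 2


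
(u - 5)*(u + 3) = u^2 - 2*u - 15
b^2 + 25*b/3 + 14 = (b + 7/3)*(b + 6)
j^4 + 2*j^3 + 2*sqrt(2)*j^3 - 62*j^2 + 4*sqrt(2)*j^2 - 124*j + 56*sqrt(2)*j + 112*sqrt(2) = (j + 2)*(j - 4*sqrt(2))*(j - sqrt(2))*(j + 7*sqrt(2))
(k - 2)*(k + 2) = k^2 - 4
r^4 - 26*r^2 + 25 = (r - 5)*(r - 1)*(r + 1)*(r + 5)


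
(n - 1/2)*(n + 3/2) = n^2 + n - 3/4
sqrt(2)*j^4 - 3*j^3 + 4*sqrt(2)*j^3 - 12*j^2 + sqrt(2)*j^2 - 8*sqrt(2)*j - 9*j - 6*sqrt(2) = (j + 3)*(j - 2*sqrt(2))*(j + sqrt(2)/2)*(sqrt(2)*j + sqrt(2))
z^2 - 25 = (z - 5)*(z + 5)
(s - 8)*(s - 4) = s^2 - 12*s + 32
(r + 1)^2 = r^2 + 2*r + 1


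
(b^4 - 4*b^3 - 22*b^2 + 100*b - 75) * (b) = b^5 - 4*b^4 - 22*b^3 + 100*b^2 - 75*b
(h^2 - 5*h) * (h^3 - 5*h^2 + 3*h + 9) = h^5 - 10*h^4 + 28*h^3 - 6*h^2 - 45*h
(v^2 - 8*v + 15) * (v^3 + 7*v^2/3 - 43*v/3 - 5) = v^5 - 17*v^4/3 - 18*v^3 + 434*v^2/3 - 175*v - 75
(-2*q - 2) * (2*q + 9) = -4*q^2 - 22*q - 18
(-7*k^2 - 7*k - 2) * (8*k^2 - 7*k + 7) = -56*k^4 - 7*k^3 - 16*k^2 - 35*k - 14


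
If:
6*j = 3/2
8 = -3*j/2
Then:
No Solution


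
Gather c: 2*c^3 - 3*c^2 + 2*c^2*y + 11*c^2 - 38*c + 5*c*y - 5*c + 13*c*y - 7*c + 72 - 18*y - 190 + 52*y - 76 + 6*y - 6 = 2*c^3 + c^2*(2*y + 8) + c*(18*y - 50) + 40*y - 200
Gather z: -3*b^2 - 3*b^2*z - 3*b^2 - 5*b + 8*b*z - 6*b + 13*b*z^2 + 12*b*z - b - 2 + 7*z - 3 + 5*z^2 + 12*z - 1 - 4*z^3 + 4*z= -6*b^2 - 12*b - 4*z^3 + z^2*(13*b + 5) + z*(-3*b^2 + 20*b + 23) - 6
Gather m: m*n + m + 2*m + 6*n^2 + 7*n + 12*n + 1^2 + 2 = m*(n + 3) + 6*n^2 + 19*n + 3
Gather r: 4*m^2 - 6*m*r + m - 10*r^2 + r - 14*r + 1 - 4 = 4*m^2 + m - 10*r^2 + r*(-6*m - 13) - 3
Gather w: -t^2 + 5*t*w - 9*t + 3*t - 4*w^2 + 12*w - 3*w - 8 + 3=-t^2 - 6*t - 4*w^2 + w*(5*t + 9) - 5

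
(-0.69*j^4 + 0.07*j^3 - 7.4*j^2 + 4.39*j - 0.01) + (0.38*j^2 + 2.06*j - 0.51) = -0.69*j^4 + 0.07*j^3 - 7.02*j^2 + 6.45*j - 0.52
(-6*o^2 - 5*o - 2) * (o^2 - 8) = -6*o^4 - 5*o^3 + 46*o^2 + 40*o + 16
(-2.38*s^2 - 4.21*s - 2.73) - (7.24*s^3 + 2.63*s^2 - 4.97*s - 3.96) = -7.24*s^3 - 5.01*s^2 + 0.76*s + 1.23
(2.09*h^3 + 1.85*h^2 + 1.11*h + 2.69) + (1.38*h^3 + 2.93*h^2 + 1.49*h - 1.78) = 3.47*h^3 + 4.78*h^2 + 2.6*h + 0.91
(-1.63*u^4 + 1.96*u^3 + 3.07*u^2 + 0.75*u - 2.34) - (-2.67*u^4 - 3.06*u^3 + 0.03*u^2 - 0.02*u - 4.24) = 1.04*u^4 + 5.02*u^3 + 3.04*u^2 + 0.77*u + 1.9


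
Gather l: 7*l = 7*l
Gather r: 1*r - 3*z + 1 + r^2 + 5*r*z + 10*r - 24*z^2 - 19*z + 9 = r^2 + r*(5*z + 11) - 24*z^2 - 22*z + 10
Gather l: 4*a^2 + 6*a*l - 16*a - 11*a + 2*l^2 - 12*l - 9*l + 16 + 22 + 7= 4*a^2 - 27*a + 2*l^2 + l*(6*a - 21) + 45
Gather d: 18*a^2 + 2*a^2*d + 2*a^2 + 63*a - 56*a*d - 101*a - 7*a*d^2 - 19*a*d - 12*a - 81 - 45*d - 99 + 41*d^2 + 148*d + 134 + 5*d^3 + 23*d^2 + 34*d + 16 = 20*a^2 - 50*a + 5*d^3 + d^2*(64 - 7*a) + d*(2*a^2 - 75*a + 137) - 30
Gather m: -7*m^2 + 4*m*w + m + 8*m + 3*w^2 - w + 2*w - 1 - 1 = -7*m^2 + m*(4*w + 9) + 3*w^2 + w - 2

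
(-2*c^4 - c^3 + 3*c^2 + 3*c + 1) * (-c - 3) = 2*c^5 + 7*c^4 - 12*c^2 - 10*c - 3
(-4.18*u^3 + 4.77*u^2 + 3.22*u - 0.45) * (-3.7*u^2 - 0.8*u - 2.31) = 15.466*u^5 - 14.305*u^4 - 6.0742*u^3 - 11.9297*u^2 - 7.0782*u + 1.0395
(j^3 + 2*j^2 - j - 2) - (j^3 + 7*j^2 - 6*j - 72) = -5*j^2 + 5*j + 70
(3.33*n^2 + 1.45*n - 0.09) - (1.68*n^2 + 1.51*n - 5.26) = 1.65*n^2 - 0.0600000000000001*n + 5.17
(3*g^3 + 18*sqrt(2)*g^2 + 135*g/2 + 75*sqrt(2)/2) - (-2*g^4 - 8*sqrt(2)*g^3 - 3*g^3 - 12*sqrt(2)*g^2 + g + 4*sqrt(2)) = 2*g^4 + 6*g^3 + 8*sqrt(2)*g^3 + 30*sqrt(2)*g^2 + 133*g/2 + 67*sqrt(2)/2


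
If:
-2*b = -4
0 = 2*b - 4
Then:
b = 2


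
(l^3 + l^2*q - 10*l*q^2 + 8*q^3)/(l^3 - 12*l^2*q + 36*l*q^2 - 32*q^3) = (l^2 + 3*l*q - 4*q^2)/(l^2 - 10*l*q + 16*q^2)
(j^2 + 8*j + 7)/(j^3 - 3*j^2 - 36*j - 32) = (j + 7)/(j^2 - 4*j - 32)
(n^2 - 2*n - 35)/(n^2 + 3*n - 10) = (n - 7)/(n - 2)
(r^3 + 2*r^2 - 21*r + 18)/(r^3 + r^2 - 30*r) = (r^2 - 4*r + 3)/(r*(r - 5))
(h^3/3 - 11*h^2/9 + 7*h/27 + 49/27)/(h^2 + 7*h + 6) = (9*h^2 - 42*h + 49)/(27*(h + 6))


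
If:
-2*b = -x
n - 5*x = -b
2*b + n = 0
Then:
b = 0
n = 0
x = 0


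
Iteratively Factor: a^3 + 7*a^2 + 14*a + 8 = (a + 4)*(a^2 + 3*a + 2) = (a + 1)*(a + 4)*(a + 2)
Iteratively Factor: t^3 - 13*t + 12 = (t + 4)*(t^2 - 4*t + 3) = (t - 3)*(t + 4)*(t - 1)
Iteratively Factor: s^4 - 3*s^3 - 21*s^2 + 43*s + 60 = (s - 5)*(s^3 + 2*s^2 - 11*s - 12) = (s - 5)*(s - 3)*(s^2 + 5*s + 4) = (s - 5)*(s - 3)*(s + 1)*(s + 4)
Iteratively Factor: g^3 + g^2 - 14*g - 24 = (g + 3)*(g^2 - 2*g - 8) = (g - 4)*(g + 3)*(g + 2)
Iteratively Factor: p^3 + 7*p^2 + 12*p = (p + 4)*(p^2 + 3*p) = p*(p + 4)*(p + 3)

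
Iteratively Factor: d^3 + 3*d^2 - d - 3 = (d - 1)*(d^2 + 4*d + 3) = (d - 1)*(d + 3)*(d + 1)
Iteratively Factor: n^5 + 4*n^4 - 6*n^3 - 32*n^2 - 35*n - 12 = (n + 1)*(n^4 + 3*n^3 - 9*n^2 - 23*n - 12) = (n - 3)*(n + 1)*(n^3 + 6*n^2 + 9*n + 4) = (n - 3)*(n + 1)^2*(n^2 + 5*n + 4) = (n - 3)*(n + 1)^3*(n + 4)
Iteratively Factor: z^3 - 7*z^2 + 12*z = (z - 3)*(z^2 - 4*z) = (z - 4)*(z - 3)*(z)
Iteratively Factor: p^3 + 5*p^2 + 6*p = (p + 3)*(p^2 + 2*p) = p*(p + 3)*(p + 2)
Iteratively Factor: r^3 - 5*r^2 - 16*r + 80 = (r + 4)*(r^2 - 9*r + 20) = (r - 4)*(r + 4)*(r - 5)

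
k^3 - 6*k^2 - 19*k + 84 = (k - 7)*(k - 3)*(k + 4)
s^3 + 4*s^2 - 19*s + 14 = (s - 2)*(s - 1)*(s + 7)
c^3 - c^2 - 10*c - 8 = (c - 4)*(c + 1)*(c + 2)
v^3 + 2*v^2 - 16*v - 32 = (v - 4)*(v + 2)*(v + 4)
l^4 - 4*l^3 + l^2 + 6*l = l*(l - 3)*(l - 2)*(l + 1)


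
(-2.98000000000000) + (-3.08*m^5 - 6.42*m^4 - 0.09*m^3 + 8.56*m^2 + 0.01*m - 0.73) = -3.08*m^5 - 6.42*m^4 - 0.09*m^3 + 8.56*m^2 + 0.01*m - 3.71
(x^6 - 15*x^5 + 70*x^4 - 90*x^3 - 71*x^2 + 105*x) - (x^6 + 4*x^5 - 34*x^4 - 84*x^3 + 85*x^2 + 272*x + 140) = -19*x^5 + 104*x^4 - 6*x^3 - 156*x^2 - 167*x - 140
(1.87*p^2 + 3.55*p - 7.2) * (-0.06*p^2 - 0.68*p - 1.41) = -0.1122*p^4 - 1.4846*p^3 - 4.6187*p^2 - 0.109499999999999*p + 10.152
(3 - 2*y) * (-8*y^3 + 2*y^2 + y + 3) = 16*y^4 - 28*y^3 + 4*y^2 - 3*y + 9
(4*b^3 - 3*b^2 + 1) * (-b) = -4*b^4 + 3*b^3 - b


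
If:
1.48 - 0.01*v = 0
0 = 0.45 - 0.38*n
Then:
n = 1.18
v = 148.00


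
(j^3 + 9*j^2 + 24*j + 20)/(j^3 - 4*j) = (j^2 + 7*j + 10)/(j*(j - 2))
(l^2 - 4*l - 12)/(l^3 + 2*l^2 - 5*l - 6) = (l^2 - 4*l - 12)/(l^3 + 2*l^2 - 5*l - 6)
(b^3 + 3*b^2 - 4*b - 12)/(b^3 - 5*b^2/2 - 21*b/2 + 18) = 2*(b^2 - 4)/(2*b^2 - 11*b + 12)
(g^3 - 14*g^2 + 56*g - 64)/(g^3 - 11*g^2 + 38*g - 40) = (g - 8)/(g - 5)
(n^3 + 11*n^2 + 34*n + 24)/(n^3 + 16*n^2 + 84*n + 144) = (n + 1)/(n + 6)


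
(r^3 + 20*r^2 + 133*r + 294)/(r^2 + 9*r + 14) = (r^2 + 13*r + 42)/(r + 2)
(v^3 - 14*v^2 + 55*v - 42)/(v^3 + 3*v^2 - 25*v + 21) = (v^2 - 13*v + 42)/(v^2 + 4*v - 21)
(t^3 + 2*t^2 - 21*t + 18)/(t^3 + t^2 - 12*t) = (t^2 + 5*t - 6)/(t*(t + 4))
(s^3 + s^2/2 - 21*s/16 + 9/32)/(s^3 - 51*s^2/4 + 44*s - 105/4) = (8*s^2 + 10*s - 3)/(8*(s^2 - 12*s + 35))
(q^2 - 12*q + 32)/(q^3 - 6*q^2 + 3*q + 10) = (q^2 - 12*q + 32)/(q^3 - 6*q^2 + 3*q + 10)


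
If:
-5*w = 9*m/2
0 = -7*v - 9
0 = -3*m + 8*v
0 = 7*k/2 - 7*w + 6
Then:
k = 156/35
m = -24/7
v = -9/7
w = 108/35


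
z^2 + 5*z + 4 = (z + 1)*(z + 4)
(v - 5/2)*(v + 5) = v^2 + 5*v/2 - 25/2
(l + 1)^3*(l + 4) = l^4 + 7*l^3 + 15*l^2 + 13*l + 4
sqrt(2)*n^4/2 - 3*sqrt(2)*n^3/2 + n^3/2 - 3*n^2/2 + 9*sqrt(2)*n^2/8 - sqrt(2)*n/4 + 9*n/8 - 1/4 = (n - 2)*(n - 1/2)^2*(sqrt(2)*n/2 + 1/2)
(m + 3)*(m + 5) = m^2 + 8*m + 15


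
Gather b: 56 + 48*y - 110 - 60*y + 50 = -12*y - 4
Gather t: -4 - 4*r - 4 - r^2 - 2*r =-r^2 - 6*r - 8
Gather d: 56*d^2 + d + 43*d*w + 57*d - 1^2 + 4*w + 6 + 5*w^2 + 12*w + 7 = 56*d^2 + d*(43*w + 58) + 5*w^2 + 16*w + 12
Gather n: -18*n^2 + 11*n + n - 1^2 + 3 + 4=-18*n^2 + 12*n + 6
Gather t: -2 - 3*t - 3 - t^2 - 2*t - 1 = -t^2 - 5*t - 6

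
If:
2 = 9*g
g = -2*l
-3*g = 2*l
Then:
No Solution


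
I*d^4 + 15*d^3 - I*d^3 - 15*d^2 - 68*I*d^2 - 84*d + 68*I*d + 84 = (d - 7*I)*(d - 6*I)*(d - 2*I)*(I*d - I)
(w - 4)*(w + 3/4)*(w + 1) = w^3 - 9*w^2/4 - 25*w/4 - 3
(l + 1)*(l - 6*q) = l^2 - 6*l*q + l - 6*q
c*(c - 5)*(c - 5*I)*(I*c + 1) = I*c^4 + 6*c^3 - 5*I*c^3 - 30*c^2 - 5*I*c^2 + 25*I*c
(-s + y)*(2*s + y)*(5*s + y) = -10*s^3 + 3*s^2*y + 6*s*y^2 + y^3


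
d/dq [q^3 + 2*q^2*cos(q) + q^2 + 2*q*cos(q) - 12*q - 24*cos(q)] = -2*q^2*sin(q) + 3*q^2 - 2*q*sin(q) + 4*q*cos(q) + 2*q + 24*sin(q) + 2*cos(q) - 12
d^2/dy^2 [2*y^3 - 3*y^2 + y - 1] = 12*y - 6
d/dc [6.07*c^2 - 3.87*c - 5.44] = 12.14*c - 3.87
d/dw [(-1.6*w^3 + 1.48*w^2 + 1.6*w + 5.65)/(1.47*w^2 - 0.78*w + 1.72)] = (-2.352*w^4 + 2.496*w^3 - 11.7624*w^2 - 11.5198*w + 7.159)/(2.1609*w^4 - 2.2932*w^3 + 5.6652*w^2 - 2.6832*w + 2.9584)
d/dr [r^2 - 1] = 2*r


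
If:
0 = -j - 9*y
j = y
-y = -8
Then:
No Solution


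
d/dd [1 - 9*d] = -9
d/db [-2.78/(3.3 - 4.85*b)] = -13.483/(4.85*b - 3.3)^2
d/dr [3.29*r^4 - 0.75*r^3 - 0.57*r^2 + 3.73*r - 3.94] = 13.16*r^3 - 2.25*r^2 - 1.14*r + 3.73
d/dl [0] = 0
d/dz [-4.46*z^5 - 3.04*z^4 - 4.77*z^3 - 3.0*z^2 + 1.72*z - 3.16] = -22.3*z^4 - 12.16*z^3 - 14.31*z^2 - 6.0*z + 1.72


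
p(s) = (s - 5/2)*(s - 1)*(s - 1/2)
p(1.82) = -0.74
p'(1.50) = -1.00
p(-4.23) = -166.49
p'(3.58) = 14.06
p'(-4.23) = 91.77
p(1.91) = -0.76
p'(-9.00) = 319.25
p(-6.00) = -386.75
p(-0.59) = -5.36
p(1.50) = -0.50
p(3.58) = 8.58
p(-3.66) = -119.42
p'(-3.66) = 73.72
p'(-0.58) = 9.90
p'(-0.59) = 10.01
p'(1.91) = -0.09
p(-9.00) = -1092.50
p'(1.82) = -0.37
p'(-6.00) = 160.25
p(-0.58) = -5.26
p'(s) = (s - 5/2)*(s - 1) + (s - 5/2)*(s - 1/2) + (s - 1)*(s - 1/2) = 3*s^2 - 8*s + 17/4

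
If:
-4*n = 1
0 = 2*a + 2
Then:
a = -1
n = -1/4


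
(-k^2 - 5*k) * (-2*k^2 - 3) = 2*k^4 + 10*k^3 + 3*k^2 + 15*k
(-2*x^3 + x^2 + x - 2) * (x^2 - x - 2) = -2*x^5 + 3*x^4 + 4*x^3 - 5*x^2 + 4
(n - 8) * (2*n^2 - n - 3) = 2*n^3 - 17*n^2 + 5*n + 24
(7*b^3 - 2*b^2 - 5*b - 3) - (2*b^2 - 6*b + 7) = 7*b^3 - 4*b^2 + b - 10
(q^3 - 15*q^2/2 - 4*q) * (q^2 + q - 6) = q^5 - 13*q^4/2 - 35*q^3/2 + 41*q^2 + 24*q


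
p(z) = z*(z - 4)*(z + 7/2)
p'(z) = z*(z - 4) + z*(z + 7/2) + (z - 4)*(z + 7/2) = 3*z^2 - z - 14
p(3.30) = -15.71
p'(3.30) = 15.37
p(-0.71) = 9.33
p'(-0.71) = -11.78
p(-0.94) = 11.89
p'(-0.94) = -10.41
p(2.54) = -22.40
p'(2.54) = 2.81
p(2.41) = -22.65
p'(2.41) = 1.01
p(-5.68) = -119.86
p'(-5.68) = 88.47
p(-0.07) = 0.98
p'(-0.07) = -13.92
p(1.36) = -17.45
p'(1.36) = -9.81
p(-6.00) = -150.00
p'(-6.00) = 100.00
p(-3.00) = 10.50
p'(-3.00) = 16.00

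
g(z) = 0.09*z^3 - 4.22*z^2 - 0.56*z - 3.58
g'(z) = 0.27*z^2 - 8.44*z - 0.56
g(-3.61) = -60.79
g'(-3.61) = 33.43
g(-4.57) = -97.75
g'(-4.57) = 43.65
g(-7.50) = -274.72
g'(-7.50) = 77.93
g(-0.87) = -6.35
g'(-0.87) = 6.99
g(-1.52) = -12.79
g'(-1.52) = 12.89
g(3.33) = -48.92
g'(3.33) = -25.67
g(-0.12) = -3.57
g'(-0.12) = 0.46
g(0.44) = -4.64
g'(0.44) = -4.22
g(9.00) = -284.83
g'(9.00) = -54.65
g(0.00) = -3.58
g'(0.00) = -0.56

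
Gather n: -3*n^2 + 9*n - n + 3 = -3*n^2 + 8*n + 3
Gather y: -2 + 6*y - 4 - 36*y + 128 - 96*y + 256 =378 - 126*y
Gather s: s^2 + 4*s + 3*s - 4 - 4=s^2 + 7*s - 8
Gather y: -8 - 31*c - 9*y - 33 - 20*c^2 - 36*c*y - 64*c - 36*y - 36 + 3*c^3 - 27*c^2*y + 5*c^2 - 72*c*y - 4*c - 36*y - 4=3*c^3 - 15*c^2 - 99*c + y*(-27*c^2 - 108*c - 81) - 81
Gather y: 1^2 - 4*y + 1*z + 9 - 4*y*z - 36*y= y*(-4*z - 40) + z + 10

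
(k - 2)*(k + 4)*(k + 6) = k^3 + 8*k^2 + 4*k - 48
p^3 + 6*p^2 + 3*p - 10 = (p - 1)*(p + 2)*(p + 5)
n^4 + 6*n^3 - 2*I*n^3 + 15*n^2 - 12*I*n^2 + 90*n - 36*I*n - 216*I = (n + 6)*(n - 3*I)^2*(n + 4*I)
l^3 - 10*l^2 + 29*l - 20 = (l - 5)*(l - 4)*(l - 1)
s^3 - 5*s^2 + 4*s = s*(s - 4)*(s - 1)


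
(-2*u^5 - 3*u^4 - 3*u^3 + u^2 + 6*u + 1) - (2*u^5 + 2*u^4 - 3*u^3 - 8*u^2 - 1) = -4*u^5 - 5*u^4 + 9*u^2 + 6*u + 2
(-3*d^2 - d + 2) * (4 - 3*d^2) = 9*d^4 + 3*d^3 - 18*d^2 - 4*d + 8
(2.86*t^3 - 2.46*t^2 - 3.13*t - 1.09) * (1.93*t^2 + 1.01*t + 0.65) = 5.5198*t^5 - 1.8592*t^4 - 6.6665*t^3 - 6.864*t^2 - 3.1354*t - 0.7085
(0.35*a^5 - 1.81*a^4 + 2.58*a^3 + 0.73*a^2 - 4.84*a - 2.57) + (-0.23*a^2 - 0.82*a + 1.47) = 0.35*a^5 - 1.81*a^4 + 2.58*a^3 + 0.5*a^2 - 5.66*a - 1.1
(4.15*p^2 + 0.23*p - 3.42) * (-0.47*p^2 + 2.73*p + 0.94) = -1.9505*p^4 + 11.2214*p^3 + 6.1363*p^2 - 9.1204*p - 3.2148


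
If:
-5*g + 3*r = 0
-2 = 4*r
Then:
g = -3/10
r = -1/2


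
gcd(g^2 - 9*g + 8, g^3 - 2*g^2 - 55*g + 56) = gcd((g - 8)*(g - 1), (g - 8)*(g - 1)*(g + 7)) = g^2 - 9*g + 8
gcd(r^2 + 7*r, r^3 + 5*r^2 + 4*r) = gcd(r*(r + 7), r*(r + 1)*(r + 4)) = r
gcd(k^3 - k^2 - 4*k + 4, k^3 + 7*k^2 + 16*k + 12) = k + 2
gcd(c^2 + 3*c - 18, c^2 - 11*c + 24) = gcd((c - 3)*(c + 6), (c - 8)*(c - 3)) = c - 3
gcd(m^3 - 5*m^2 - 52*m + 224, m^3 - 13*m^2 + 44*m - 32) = m^2 - 12*m + 32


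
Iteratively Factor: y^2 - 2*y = (y)*(y - 2)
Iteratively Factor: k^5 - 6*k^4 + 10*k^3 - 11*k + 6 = (k - 1)*(k^4 - 5*k^3 + 5*k^2 + 5*k - 6) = (k - 3)*(k - 1)*(k^3 - 2*k^2 - k + 2) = (k - 3)*(k - 1)*(k + 1)*(k^2 - 3*k + 2) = (k - 3)*(k - 1)^2*(k + 1)*(k - 2)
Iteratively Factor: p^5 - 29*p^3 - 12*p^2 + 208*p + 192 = (p - 4)*(p^4 + 4*p^3 - 13*p^2 - 64*p - 48) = (p - 4)*(p + 1)*(p^3 + 3*p^2 - 16*p - 48) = (p - 4)*(p + 1)*(p + 4)*(p^2 - p - 12) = (p - 4)^2*(p + 1)*(p + 4)*(p + 3)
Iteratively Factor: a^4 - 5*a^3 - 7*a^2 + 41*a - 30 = (a - 2)*(a^3 - 3*a^2 - 13*a + 15) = (a - 2)*(a + 3)*(a^2 - 6*a + 5) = (a - 2)*(a - 1)*(a + 3)*(a - 5)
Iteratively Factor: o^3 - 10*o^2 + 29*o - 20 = (o - 1)*(o^2 - 9*o + 20) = (o - 4)*(o - 1)*(o - 5)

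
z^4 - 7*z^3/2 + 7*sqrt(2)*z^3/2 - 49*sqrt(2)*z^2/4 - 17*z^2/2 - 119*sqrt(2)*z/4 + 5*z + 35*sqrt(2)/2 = (z - 5)*(z - 1/2)*(z + 2)*(z + 7*sqrt(2)/2)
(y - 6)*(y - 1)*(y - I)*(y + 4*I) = y^4 - 7*y^3 + 3*I*y^3 + 10*y^2 - 21*I*y^2 - 28*y + 18*I*y + 24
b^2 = b^2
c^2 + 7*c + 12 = (c + 3)*(c + 4)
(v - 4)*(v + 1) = v^2 - 3*v - 4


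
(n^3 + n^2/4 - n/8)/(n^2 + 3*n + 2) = n*(8*n^2 + 2*n - 1)/(8*(n^2 + 3*n + 2))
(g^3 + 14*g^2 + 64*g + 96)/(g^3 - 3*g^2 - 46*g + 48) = (g^2 + 8*g + 16)/(g^2 - 9*g + 8)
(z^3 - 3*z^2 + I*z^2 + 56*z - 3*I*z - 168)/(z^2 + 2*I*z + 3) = (z^3 + z^2*(-3 + I) + z*(56 - 3*I) - 168)/(z^2 + 2*I*z + 3)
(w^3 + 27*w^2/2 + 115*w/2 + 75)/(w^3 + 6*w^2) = 1 + 15/(2*w) + 25/(2*w^2)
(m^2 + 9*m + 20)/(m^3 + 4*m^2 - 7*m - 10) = (m + 4)/(m^2 - m - 2)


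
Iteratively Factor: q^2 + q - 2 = (q + 2)*(q - 1)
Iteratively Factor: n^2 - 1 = (n + 1)*(n - 1)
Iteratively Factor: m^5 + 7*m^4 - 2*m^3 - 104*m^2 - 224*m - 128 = (m + 4)*(m^4 + 3*m^3 - 14*m^2 - 48*m - 32) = (m + 1)*(m + 4)*(m^3 + 2*m^2 - 16*m - 32) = (m + 1)*(m + 2)*(m + 4)*(m^2 - 16) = (m + 1)*(m + 2)*(m + 4)^2*(m - 4)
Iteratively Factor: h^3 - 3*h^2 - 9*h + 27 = (h + 3)*(h^2 - 6*h + 9) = (h - 3)*(h + 3)*(h - 3)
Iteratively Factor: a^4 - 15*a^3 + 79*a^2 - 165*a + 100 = (a - 1)*(a^3 - 14*a^2 + 65*a - 100) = (a - 5)*(a - 1)*(a^2 - 9*a + 20) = (a - 5)*(a - 4)*(a - 1)*(a - 5)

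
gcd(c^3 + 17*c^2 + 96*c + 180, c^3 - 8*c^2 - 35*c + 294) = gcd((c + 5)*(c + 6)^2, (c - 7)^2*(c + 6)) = c + 6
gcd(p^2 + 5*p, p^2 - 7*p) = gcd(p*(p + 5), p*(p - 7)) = p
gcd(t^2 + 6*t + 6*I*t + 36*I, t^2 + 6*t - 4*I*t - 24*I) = t + 6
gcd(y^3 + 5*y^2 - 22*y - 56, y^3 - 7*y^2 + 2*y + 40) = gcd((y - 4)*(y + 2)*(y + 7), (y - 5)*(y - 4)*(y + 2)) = y^2 - 2*y - 8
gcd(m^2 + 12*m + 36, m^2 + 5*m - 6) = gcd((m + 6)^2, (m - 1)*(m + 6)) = m + 6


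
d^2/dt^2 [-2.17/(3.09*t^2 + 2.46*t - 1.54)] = (41.438754*t^2 + 32.990076*t - 2.17*(6.18*t + 2.46)*(12.36*t + 4.92) - 20.652324)/(3.09*t^2 + 2.46*t - 1.54)^3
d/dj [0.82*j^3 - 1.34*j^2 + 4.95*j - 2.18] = 2.46*j^2 - 2.68*j + 4.95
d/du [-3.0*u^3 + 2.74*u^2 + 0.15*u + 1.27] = -9.0*u^2 + 5.48*u + 0.15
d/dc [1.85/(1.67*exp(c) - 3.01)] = -3.0895*exp(c)/(1.67*exp(c) - 3.01)^2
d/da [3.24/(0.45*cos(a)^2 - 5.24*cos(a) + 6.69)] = (2.916*cos(a) - 16.9776)*sin(a)/(0.45*cos(a)^2 - 5.24*cos(a) + 6.69)^2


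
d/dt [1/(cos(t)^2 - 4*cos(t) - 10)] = 2*(cos(t) - 2)*sin(t)/(sin(t)^2 + 4*cos(t) + 9)^2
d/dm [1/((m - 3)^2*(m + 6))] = -(3*m + 9)/((m - 3)^3*(m + 6)^2)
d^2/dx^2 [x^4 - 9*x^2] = 12*x^2 - 18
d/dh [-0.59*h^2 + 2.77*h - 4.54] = 2.77 - 1.18*h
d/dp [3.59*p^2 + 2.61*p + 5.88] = 7.18*p + 2.61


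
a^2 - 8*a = a*(a - 8)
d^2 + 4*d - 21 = (d - 3)*(d + 7)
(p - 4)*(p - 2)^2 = p^3 - 8*p^2 + 20*p - 16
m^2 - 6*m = m*(m - 6)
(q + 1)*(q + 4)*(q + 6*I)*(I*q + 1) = I*q^4 - 5*q^3 + 5*I*q^3 - 25*q^2 + 10*I*q^2 - 20*q + 30*I*q + 24*I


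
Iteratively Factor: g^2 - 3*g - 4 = (g - 4)*(g + 1)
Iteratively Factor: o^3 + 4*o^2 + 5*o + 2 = (o + 2)*(o^2 + 2*o + 1) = (o + 1)*(o + 2)*(o + 1)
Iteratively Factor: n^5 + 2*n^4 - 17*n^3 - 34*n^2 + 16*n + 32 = (n + 2)*(n^4 - 17*n^2 + 16) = (n - 4)*(n + 2)*(n^3 + 4*n^2 - n - 4) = (n - 4)*(n + 2)*(n + 4)*(n^2 - 1) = (n - 4)*(n - 1)*(n + 2)*(n + 4)*(n + 1)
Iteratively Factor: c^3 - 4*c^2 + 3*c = (c - 3)*(c^2 - c) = (c - 3)*(c - 1)*(c)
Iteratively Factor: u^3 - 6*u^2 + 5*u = (u - 5)*(u^2 - u) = u*(u - 5)*(u - 1)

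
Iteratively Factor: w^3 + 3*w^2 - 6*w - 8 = (w + 4)*(w^2 - w - 2) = (w + 1)*(w + 4)*(w - 2)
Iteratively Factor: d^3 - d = (d)*(d^2 - 1) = d*(d + 1)*(d - 1)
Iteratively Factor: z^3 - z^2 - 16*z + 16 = (z - 4)*(z^2 + 3*z - 4) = (z - 4)*(z - 1)*(z + 4)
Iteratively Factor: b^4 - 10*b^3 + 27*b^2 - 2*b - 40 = (b - 4)*(b^3 - 6*b^2 + 3*b + 10) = (b - 4)*(b + 1)*(b^2 - 7*b + 10) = (b - 4)*(b - 2)*(b + 1)*(b - 5)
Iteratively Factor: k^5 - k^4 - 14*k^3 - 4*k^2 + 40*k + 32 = (k + 2)*(k^4 - 3*k^3 - 8*k^2 + 12*k + 16) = (k + 2)^2*(k^3 - 5*k^2 + 2*k + 8) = (k - 4)*(k + 2)^2*(k^2 - k - 2) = (k - 4)*(k + 1)*(k + 2)^2*(k - 2)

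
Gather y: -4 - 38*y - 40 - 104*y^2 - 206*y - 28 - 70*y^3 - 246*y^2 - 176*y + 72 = -70*y^3 - 350*y^2 - 420*y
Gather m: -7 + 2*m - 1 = 2*m - 8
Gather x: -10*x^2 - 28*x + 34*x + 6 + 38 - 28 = -10*x^2 + 6*x + 16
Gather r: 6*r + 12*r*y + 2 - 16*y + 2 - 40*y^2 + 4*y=r*(12*y + 6) - 40*y^2 - 12*y + 4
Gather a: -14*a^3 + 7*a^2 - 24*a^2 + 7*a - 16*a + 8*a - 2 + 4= -14*a^3 - 17*a^2 - a + 2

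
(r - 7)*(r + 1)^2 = r^3 - 5*r^2 - 13*r - 7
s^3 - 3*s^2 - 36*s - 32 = (s - 8)*(s + 1)*(s + 4)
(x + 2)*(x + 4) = x^2 + 6*x + 8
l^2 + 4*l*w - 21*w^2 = (l - 3*w)*(l + 7*w)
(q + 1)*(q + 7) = q^2 + 8*q + 7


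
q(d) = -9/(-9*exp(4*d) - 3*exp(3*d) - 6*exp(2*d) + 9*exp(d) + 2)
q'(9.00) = 0.00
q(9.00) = 0.00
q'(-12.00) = 0.00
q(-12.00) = -4.50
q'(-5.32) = 0.09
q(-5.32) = -4.40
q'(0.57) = -0.34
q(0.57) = 0.09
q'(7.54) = -0.00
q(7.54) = 0.00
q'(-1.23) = 0.64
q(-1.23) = -2.26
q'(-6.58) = 0.03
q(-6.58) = -4.47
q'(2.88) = -0.00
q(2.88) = 0.00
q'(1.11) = -0.04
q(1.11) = 0.01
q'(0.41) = -0.69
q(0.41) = 0.16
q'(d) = -9*(36*exp(4*d) + 9*exp(3*d) + 12*exp(2*d) - 9*exp(d))/(-9*exp(4*d) - 3*exp(3*d) - 6*exp(2*d) + 9*exp(d) + 2)^2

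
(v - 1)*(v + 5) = v^2 + 4*v - 5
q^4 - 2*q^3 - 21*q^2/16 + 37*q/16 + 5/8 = (q - 2)*(q - 5/4)*(q + 1/4)*(q + 1)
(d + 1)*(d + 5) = d^2 + 6*d + 5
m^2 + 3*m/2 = m*(m + 3/2)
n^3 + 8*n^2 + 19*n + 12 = (n + 1)*(n + 3)*(n + 4)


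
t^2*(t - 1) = t^3 - t^2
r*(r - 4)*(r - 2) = r^3 - 6*r^2 + 8*r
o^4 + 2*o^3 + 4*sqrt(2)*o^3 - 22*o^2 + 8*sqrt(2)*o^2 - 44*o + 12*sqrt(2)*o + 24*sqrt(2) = (o + 2)*(o - sqrt(2))^2*(o + 6*sqrt(2))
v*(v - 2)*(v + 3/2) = v^3 - v^2/2 - 3*v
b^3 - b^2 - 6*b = b*(b - 3)*(b + 2)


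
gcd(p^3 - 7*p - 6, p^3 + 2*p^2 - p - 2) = p^2 + 3*p + 2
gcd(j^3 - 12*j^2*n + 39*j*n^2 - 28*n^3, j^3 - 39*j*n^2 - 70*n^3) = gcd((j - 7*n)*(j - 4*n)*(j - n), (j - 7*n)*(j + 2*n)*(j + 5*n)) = j - 7*n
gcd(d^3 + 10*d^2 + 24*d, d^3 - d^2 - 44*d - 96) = d + 4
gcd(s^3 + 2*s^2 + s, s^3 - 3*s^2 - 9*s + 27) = 1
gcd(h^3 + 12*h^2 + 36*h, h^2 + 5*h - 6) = h + 6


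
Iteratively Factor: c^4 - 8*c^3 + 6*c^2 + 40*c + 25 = (c - 5)*(c^3 - 3*c^2 - 9*c - 5) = (c - 5)*(c + 1)*(c^2 - 4*c - 5) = (c - 5)*(c + 1)^2*(c - 5)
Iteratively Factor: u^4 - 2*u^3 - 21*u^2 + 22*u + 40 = (u - 5)*(u^3 + 3*u^2 - 6*u - 8) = (u - 5)*(u + 4)*(u^2 - u - 2) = (u - 5)*(u + 1)*(u + 4)*(u - 2)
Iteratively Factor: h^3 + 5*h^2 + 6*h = (h + 3)*(h^2 + 2*h) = h*(h + 3)*(h + 2)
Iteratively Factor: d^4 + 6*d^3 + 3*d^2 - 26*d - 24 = (d - 2)*(d^3 + 8*d^2 + 19*d + 12) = (d - 2)*(d + 4)*(d^2 + 4*d + 3) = (d - 2)*(d + 1)*(d + 4)*(d + 3)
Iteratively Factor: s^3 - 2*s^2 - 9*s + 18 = (s - 3)*(s^2 + s - 6) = (s - 3)*(s - 2)*(s + 3)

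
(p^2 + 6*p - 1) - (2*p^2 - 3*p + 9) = -p^2 + 9*p - 10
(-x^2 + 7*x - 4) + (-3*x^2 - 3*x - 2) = -4*x^2 + 4*x - 6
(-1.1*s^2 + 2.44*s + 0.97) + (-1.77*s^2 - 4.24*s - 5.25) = -2.87*s^2 - 1.8*s - 4.28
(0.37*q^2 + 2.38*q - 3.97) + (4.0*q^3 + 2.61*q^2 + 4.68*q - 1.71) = 4.0*q^3 + 2.98*q^2 + 7.06*q - 5.68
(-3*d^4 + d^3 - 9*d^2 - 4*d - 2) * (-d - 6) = 3*d^5 + 17*d^4 + 3*d^3 + 58*d^2 + 26*d + 12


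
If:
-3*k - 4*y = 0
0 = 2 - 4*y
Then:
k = -2/3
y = 1/2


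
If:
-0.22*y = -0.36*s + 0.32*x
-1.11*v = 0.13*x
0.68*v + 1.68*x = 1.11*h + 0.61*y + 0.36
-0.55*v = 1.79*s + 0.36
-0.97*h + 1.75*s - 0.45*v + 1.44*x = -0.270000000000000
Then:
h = 0.07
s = -0.20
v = -0.01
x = 0.10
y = -0.47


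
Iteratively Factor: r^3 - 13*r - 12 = (r + 3)*(r^2 - 3*r - 4) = (r - 4)*(r + 3)*(r + 1)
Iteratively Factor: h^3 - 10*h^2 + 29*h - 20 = (h - 5)*(h^2 - 5*h + 4) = (h - 5)*(h - 4)*(h - 1)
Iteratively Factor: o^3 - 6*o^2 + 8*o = (o - 2)*(o^2 - 4*o) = o*(o - 2)*(o - 4)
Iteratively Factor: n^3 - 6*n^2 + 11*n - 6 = (n - 2)*(n^2 - 4*n + 3) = (n - 3)*(n - 2)*(n - 1)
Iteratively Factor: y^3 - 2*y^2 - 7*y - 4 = (y - 4)*(y^2 + 2*y + 1) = (y - 4)*(y + 1)*(y + 1)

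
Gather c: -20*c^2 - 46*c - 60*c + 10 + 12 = -20*c^2 - 106*c + 22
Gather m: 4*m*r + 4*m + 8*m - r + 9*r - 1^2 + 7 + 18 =m*(4*r + 12) + 8*r + 24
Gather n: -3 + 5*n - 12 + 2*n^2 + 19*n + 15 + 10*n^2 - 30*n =12*n^2 - 6*n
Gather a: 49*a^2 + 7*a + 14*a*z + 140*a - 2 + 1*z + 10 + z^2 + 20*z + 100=49*a^2 + a*(14*z + 147) + z^2 + 21*z + 108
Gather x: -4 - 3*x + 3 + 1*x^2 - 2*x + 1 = x^2 - 5*x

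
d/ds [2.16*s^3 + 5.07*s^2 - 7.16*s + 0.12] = 6.48*s^2 + 10.14*s - 7.16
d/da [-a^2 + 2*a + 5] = 2 - 2*a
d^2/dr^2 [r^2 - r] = 2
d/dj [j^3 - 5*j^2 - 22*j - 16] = 3*j^2 - 10*j - 22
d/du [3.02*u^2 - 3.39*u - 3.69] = 6.04*u - 3.39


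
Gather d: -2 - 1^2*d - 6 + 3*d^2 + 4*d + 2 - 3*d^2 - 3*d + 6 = 0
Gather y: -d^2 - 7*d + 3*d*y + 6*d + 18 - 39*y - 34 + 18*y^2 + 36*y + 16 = -d^2 - d + 18*y^2 + y*(3*d - 3)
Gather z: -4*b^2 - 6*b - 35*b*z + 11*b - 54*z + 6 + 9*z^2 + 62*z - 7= -4*b^2 + 5*b + 9*z^2 + z*(8 - 35*b) - 1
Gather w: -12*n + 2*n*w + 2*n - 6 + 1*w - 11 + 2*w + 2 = -10*n + w*(2*n + 3) - 15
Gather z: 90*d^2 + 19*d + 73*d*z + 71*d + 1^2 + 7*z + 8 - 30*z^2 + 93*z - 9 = 90*d^2 + 90*d - 30*z^2 + z*(73*d + 100)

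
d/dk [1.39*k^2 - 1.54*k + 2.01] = 2.78*k - 1.54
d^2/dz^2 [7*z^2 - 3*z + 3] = 14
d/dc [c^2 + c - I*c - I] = 2*c + 1 - I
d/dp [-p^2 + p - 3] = 1 - 2*p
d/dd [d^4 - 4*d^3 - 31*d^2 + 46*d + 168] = 4*d^3 - 12*d^2 - 62*d + 46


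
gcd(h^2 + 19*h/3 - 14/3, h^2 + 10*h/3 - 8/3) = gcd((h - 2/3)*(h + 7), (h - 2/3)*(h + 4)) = h - 2/3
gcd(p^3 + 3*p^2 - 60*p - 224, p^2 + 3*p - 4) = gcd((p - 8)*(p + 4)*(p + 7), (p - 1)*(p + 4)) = p + 4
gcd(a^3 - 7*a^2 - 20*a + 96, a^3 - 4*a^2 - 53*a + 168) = a^2 - 11*a + 24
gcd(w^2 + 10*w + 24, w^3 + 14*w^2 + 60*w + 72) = w + 6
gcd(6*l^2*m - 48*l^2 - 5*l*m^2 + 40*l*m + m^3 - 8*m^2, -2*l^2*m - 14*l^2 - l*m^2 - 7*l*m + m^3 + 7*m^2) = 2*l - m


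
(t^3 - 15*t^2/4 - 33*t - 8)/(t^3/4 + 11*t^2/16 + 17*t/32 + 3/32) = 8*(t^2 - 4*t - 32)/(2*t^2 + 5*t + 3)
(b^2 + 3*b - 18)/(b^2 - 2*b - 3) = (b + 6)/(b + 1)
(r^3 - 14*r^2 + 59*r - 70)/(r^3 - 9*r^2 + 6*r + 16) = (r^2 - 12*r + 35)/(r^2 - 7*r - 8)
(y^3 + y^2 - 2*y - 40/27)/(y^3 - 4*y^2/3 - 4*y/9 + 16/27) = (3*y + 5)/(3*y - 2)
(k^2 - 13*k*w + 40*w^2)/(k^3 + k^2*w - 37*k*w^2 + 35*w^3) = (-k + 8*w)/(-k^2 - 6*k*w + 7*w^2)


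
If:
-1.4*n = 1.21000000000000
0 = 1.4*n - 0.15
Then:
No Solution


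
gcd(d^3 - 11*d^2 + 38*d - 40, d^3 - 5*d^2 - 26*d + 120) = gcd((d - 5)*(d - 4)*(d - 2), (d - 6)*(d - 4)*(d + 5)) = d - 4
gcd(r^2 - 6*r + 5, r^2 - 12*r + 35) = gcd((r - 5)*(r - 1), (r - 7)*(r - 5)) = r - 5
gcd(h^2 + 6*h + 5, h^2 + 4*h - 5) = h + 5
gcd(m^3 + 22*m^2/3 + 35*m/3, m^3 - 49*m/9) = m^2 + 7*m/3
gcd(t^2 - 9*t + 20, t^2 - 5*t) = t - 5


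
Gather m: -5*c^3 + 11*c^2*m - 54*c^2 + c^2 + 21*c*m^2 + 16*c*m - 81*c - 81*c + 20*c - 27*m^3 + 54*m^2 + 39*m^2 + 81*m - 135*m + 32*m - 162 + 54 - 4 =-5*c^3 - 53*c^2 - 142*c - 27*m^3 + m^2*(21*c + 93) + m*(11*c^2 + 16*c - 22) - 112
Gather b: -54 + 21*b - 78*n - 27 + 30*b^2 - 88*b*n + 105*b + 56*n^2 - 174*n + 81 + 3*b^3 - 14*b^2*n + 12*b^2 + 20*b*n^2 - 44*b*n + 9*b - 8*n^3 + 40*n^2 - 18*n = 3*b^3 + b^2*(42 - 14*n) + b*(20*n^2 - 132*n + 135) - 8*n^3 + 96*n^2 - 270*n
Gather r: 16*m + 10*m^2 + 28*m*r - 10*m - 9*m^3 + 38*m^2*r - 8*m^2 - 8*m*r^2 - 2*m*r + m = -9*m^3 + 2*m^2 - 8*m*r^2 + 7*m + r*(38*m^2 + 26*m)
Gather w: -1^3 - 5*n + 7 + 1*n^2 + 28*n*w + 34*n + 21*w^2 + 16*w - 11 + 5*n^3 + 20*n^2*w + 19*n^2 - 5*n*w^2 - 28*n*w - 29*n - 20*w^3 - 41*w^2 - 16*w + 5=5*n^3 + 20*n^2*w + 20*n^2 - 20*w^3 + w^2*(-5*n - 20)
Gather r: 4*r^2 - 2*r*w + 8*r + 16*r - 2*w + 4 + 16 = 4*r^2 + r*(24 - 2*w) - 2*w + 20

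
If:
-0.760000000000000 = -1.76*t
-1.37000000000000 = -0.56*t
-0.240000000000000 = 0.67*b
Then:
No Solution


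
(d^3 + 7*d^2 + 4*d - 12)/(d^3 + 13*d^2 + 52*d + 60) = (d - 1)/(d + 5)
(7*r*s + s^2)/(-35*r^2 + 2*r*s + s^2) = -s/(5*r - s)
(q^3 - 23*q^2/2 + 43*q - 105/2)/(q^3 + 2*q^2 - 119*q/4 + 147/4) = 2*(q^2 - 8*q + 15)/(2*q^2 + 11*q - 21)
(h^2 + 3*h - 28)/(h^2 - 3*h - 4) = (h + 7)/(h + 1)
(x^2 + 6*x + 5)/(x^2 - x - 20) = (x^2 + 6*x + 5)/(x^2 - x - 20)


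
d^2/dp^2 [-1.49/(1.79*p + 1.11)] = -9.548218/(1.79*p + 1.11)^3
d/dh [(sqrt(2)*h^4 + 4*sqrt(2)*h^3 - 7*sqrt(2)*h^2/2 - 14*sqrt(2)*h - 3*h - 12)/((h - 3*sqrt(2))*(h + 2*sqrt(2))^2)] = (sqrt(2)*h^5 - 89*sqrt(2)*h^3/2 + 8*h^3 - 116*sqrt(2)*h^2 - 8*h^2 - 48*h + 75*sqrt(2)*h + 36 + 120*sqrt(2))/(h^5 - 30*h^3 - 20*sqrt(2)*h^2 + 240*h + 288*sqrt(2))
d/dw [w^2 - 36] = 2*w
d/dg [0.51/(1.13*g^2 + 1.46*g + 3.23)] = (-1.1526*g - 0.7446)/(1.13*g^2 + 1.46*g + 3.23)^2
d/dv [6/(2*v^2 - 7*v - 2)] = 6*(7 - 4*v)/(-2*v^2 + 7*v + 2)^2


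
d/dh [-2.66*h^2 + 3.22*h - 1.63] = 3.22 - 5.32*h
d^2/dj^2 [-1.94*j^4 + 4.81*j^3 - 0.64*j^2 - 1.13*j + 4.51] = -23.28*j^2 + 28.86*j - 1.28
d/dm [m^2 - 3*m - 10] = 2*m - 3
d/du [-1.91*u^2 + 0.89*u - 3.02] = 0.89 - 3.82*u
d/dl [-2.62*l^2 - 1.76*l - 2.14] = -5.24*l - 1.76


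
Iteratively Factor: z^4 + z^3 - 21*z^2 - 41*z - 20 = (z + 1)*(z^3 - 21*z - 20) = (z - 5)*(z + 1)*(z^2 + 5*z + 4) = (z - 5)*(z + 1)*(z + 4)*(z + 1)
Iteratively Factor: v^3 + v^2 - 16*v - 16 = (v + 4)*(v^2 - 3*v - 4) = (v + 1)*(v + 4)*(v - 4)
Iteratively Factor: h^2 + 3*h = (h)*(h + 3)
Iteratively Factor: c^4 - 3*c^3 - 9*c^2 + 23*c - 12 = (c + 3)*(c^3 - 6*c^2 + 9*c - 4) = (c - 4)*(c + 3)*(c^2 - 2*c + 1) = (c - 4)*(c - 1)*(c + 3)*(c - 1)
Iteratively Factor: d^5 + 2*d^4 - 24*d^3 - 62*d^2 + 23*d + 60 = (d + 4)*(d^4 - 2*d^3 - 16*d^2 + 2*d + 15) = (d - 1)*(d + 4)*(d^3 - d^2 - 17*d - 15) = (d - 1)*(d + 1)*(d + 4)*(d^2 - 2*d - 15) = (d - 5)*(d - 1)*(d + 1)*(d + 4)*(d + 3)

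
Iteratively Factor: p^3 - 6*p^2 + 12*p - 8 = (p - 2)*(p^2 - 4*p + 4) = (p - 2)^2*(p - 2)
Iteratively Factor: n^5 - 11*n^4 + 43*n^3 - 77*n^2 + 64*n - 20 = (n - 2)*(n^4 - 9*n^3 + 25*n^2 - 27*n + 10) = (n - 2)*(n - 1)*(n^3 - 8*n^2 + 17*n - 10) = (n - 5)*(n - 2)*(n - 1)*(n^2 - 3*n + 2) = (n - 5)*(n - 2)*(n - 1)^2*(n - 2)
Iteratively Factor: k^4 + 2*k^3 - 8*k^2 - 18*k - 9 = (k + 3)*(k^3 - k^2 - 5*k - 3) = (k + 1)*(k + 3)*(k^2 - 2*k - 3) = (k - 3)*(k + 1)*(k + 3)*(k + 1)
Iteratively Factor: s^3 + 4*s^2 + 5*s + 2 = (s + 1)*(s^2 + 3*s + 2) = (s + 1)^2*(s + 2)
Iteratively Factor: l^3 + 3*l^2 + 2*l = (l + 1)*(l^2 + 2*l) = l*(l + 1)*(l + 2)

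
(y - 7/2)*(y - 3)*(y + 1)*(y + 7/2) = y^4 - 2*y^3 - 61*y^2/4 + 49*y/2 + 147/4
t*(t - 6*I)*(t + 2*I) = t^3 - 4*I*t^2 + 12*t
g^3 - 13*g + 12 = (g - 3)*(g - 1)*(g + 4)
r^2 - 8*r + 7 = (r - 7)*(r - 1)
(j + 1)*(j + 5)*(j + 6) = j^3 + 12*j^2 + 41*j + 30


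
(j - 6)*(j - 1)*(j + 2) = j^3 - 5*j^2 - 8*j + 12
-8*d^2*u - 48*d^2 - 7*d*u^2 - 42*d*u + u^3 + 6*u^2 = (-8*d + u)*(d + u)*(u + 6)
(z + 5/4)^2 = z^2 + 5*z/2 + 25/16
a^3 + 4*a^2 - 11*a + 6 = (a - 1)^2*(a + 6)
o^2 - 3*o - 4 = (o - 4)*(o + 1)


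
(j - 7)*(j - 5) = j^2 - 12*j + 35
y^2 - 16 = (y - 4)*(y + 4)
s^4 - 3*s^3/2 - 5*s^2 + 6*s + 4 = (s - 2)^2*(s + 1/2)*(s + 2)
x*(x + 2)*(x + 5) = x^3 + 7*x^2 + 10*x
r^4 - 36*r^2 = r^2*(r - 6)*(r + 6)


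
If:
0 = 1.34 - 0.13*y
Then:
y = 10.31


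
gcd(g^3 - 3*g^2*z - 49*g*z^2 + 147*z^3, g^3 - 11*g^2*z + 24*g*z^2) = -g + 3*z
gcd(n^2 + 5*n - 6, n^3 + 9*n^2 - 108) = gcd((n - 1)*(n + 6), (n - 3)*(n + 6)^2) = n + 6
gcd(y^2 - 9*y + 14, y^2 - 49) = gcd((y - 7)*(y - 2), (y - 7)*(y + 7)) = y - 7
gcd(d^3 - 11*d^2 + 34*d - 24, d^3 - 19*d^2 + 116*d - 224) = d - 4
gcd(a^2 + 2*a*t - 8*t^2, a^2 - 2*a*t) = -a + 2*t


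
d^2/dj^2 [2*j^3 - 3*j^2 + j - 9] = 12*j - 6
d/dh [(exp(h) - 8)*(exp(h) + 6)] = 2*(exp(h) - 1)*exp(h)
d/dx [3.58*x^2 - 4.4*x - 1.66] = 7.16*x - 4.4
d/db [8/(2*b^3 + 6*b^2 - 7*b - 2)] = 8*(-6*b^2 - 12*b + 7)/(2*b^3 + 6*b^2 - 7*b - 2)^2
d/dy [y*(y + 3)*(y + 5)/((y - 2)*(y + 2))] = (y^4 - 27*y^2 - 64*y - 60)/(y^4 - 8*y^2 + 16)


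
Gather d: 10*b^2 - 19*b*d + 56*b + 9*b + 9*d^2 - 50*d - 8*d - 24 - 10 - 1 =10*b^2 + 65*b + 9*d^2 + d*(-19*b - 58) - 35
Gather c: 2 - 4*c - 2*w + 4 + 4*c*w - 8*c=c*(4*w - 12) - 2*w + 6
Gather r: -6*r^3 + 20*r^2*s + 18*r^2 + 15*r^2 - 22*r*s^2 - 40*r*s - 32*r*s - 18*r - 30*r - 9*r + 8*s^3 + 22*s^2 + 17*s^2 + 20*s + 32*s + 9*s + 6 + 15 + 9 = -6*r^3 + r^2*(20*s + 33) + r*(-22*s^2 - 72*s - 57) + 8*s^3 + 39*s^2 + 61*s + 30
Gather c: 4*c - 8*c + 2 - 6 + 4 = -4*c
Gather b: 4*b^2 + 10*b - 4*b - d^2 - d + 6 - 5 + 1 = 4*b^2 + 6*b - d^2 - d + 2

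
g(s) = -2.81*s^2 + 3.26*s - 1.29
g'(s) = 3.26 - 5.62*s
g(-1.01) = -7.45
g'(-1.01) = 8.94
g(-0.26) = -2.33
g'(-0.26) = 4.72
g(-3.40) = -44.86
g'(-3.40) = 22.37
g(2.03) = -6.25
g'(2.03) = -8.15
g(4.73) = -48.74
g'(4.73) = -23.32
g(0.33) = -0.52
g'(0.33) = 1.41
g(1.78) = -4.39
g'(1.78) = -6.74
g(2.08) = -6.67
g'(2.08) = -8.43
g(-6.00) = -122.01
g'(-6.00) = 36.98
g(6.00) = -82.89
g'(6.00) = -30.46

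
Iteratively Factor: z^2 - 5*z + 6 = (z - 3)*(z - 2)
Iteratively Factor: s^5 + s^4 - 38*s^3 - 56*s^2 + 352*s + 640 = (s - 4)*(s^4 + 5*s^3 - 18*s^2 - 128*s - 160) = (s - 4)*(s + 2)*(s^3 + 3*s^2 - 24*s - 80) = (s - 5)*(s - 4)*(s + 2)*(s^2 + 8*s + 16) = (s - 5)*(s - 4)*(s + 2)*(s + 4)*(s + 4)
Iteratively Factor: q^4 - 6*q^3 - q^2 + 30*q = (q + 2)*(q^3 - 8*q^2 + 15*q) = (q - 5)*(q + 2)*(q^2 - 3*q) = q*(q - 5)*(q + 2)*(q - 3)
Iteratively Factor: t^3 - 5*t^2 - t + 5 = (t + 1)*(t^2 - 6*t + 5) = (t - 5)*(t + 1)*(t - 1)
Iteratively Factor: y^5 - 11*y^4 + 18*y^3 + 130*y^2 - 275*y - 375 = (y - 5)*(y^4 - 6*y^3 - 12*y^2 + 70*y + 75) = (y - 5)^2*(y^3 - y^2 - 17*y - 15) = (y - 5)^3*(y^2 + 4*y + 3) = (y - 5)^3*(y + 3)*(y + 1)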